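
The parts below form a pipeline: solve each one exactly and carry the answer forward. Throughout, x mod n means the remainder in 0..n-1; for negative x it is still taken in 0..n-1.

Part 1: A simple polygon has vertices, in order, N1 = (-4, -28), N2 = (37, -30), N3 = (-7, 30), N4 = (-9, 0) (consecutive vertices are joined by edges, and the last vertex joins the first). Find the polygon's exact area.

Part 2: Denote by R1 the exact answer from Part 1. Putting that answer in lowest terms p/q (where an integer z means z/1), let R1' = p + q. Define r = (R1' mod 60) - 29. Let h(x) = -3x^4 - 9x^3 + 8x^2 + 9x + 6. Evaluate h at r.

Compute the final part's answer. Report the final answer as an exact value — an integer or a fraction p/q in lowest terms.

Part 1: cross terms: (-4*-30 - 37*-28)=1156, (37*30 - -7*-30)=900, (-7*0 - -9*30)=270, (-9*-28 - -4*0)=252; twice the area = |2578| = 2578; area = 1289; answer 1289
Part 2: R1 = 1289; threaded value p + q = 1290; r = 1; -3*(1)^4 - 9*(1)^3 + 8*(1)^2 + 9*(1)^1 + 6 = (-3) + (-9) + (8) + (9) + (6) = 11; answer 11

11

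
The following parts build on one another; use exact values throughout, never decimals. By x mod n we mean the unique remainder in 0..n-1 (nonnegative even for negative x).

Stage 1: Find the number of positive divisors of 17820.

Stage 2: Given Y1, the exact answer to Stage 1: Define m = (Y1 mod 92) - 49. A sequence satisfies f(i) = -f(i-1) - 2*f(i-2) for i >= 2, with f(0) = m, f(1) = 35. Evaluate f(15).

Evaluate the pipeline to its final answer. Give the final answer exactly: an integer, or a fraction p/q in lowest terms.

-5117

Stage 1: 17820 = 2^2 * 3^4 * 5 * 11; number of divisors = (2+1) * (4+1) * (1+1) * (1+1) = 60; answer 60
Stage 2: Y1 = 60; m = 11; f(2) = -1*(35) - 2*(11) = -57; iterating: f(2)=-57, f(3)=-13, f(4)=127, f(5)=-101, f(6)=-153, f(7)=355, f(8)=-49, f(9)=-661, f(10)=759, f(11)=563, f(12)=-2081, f(13)=955, f(14)=3207, f(15)=-5117; answer -5117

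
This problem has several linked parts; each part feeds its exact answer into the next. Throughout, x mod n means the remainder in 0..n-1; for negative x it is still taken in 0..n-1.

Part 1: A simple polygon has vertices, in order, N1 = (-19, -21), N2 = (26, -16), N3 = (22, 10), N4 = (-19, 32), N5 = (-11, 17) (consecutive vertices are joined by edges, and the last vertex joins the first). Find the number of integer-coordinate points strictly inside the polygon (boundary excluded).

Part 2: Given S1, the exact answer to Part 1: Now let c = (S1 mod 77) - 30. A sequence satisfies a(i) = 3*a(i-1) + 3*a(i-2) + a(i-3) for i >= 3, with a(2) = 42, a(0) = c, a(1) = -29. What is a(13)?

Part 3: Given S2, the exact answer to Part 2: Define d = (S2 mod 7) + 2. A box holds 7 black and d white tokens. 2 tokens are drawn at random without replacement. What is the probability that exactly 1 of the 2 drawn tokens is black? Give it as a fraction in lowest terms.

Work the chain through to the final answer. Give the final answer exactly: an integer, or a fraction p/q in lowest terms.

Part 1: cross terms: (-19*-16 - 26*-21)=850, (26*10 - 22*-16)=612, (22*32 - -19*10)=894, (-19*17 - -11*32)=29, (-11*-21 - -19*17)=554; twice the area = |2939| = 2939; area = 2939/2; boundary points = 5 + 2 + 1 + 1 + 2 = 11; strictly interior points = area - boundary/2 + 1 = 1465; answer 1465
Part 2: S1 = 1465; c = -28; a(3) = 3*(42) + 3*(-29) + 1*(-28) = 11; iterating: a(3)=11, a(4)=130, a(5)=465, a(6)=1796, a(7)=6913, a(8)=26592, a(9)=102311, a(10)=393622, a(11)=1514391, a(12)=5826350, a(13)=22415845; answer 22415845
Part 3: S2 = 22415845; d = 6; total draws C(13,2) = 78; favorable C(7,1)*C(6,1) = 42; P = 7/13; answer 7/13

7/13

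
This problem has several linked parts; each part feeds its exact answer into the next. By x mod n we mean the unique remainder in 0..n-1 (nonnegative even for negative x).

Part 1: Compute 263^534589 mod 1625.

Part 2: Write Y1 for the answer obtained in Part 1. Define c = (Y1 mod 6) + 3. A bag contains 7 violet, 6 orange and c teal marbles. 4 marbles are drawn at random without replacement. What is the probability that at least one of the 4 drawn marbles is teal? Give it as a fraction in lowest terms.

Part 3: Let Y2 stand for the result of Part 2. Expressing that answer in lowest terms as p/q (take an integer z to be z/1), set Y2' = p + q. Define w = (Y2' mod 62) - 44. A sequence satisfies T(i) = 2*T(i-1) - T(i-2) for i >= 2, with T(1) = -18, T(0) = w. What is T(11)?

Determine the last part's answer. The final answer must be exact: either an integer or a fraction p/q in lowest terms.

Part 1: squarings mod 1625: 263^1=263, 263^2=919, 263^4=1186, 263^8=971, 263^16=341, 263^32=906, 263^64=211, 263^128=646, 263^256=1316, 263^512=1231, 263^1024=861, 263^2048=321, 263^4096=666, 263^8192=1556, 263^16384=1511, 263^32768=1621, 263^65536=16, 263^131072=256, 263^262144=536, 263^524288=1296; 263^534589 = 263^1 * 263^4 * 263^8 * 263^16 * 263^32 * 263^2048 * 263^8192 * 263^524288 = 848 (mod 1625); answer 848
Part 2: Y1 = 848; c = 5; total draws C(18,4) = 3060; complement C(13,4) = 715; favorable 3060 - 715 = 2345; P = 469/612; answer 469/612
Part 3: Y2 = 469/612; threaded value p + q = 1081; w = -17; T(2) = 2*(-18) - 1*(-17) = -19; iterating: T(2)=-19, T(3)=-20, T(4)=-21, T(5)=-22, T(6)=-23, T(7)=-24, T(8)=-25, T(9)=-26, T(10)=-27, T(11)=-28; answer -28

-28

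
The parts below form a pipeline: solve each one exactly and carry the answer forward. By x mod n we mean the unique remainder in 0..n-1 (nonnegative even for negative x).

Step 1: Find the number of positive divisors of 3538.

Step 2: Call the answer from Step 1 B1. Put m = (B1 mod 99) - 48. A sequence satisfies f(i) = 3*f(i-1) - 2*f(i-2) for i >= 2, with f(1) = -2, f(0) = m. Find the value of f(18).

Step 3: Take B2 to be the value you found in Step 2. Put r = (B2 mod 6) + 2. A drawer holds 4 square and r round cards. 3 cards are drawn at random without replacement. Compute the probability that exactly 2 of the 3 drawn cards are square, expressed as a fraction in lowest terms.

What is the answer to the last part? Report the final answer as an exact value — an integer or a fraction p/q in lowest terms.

Step 1: 3538 = 2 * 29 * 61; number of divisors = (1+1) * (1+1) * (1+1) = 8; answer 8
Step 2: B1 = 8; m = -40; f(2) = 3*(-2) - 2*(-40) = 74; iterating: f(2)=74, f(3)=226, f(4)=530, f(5)=1138, f(6)=2354, f(7)=4786, f(8)=9650, f(9)=19378, f(10)=38834, f(11)=77746, f(12)=155570, f(13)=311218, f(14)=622514, f(15)=1245106, f(16)=2490290, f(17)=4980658, f(18)=9961394; answer 9961394
Step 3: B2 = 9961394; r = 4; total draws C(8,3) = 56; favorable C(4,2)*C(4,1) = 24; P = 3/7; answer 3/7

3/7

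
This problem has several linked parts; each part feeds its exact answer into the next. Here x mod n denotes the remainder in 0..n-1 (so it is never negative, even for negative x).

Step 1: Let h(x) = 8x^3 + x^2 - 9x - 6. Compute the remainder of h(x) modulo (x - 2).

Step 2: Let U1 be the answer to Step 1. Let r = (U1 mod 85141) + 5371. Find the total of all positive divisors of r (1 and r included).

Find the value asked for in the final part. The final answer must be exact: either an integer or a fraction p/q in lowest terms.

9144

Step 1: remainder = value at the root: 8*(2)^3 + 1*(2)^2 - 9*(2)^1 - 6 = (64) + (4) + (-18) + (-6) = 44; answer 44
Step 2: U1 = 44; r = 5415; 5415 = 3 * 5 * 19^2; sigma = (1 + 3) * (1 + 5) * (1 + 19 + 361) = 4 * 6 * 381 = 9144; answer 9144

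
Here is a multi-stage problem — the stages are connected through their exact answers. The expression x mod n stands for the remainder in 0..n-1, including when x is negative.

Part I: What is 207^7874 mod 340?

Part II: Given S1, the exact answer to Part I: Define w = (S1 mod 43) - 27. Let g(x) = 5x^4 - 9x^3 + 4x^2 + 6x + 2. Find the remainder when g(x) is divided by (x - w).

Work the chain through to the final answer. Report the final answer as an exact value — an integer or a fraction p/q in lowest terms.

Part I: squarings mod 340: 207^1=207, 207^2=9, 207^4=81, 207^8=101, 207^16=1, 207^32=1, 207^64=1, 207^128=1, 207^256=1, 207^512=1, 207^1024=1, 207^2048=1, 207^4096=1; 207^7874 = 207^2 * 207^64 * 207^128 * 207^512 * 207^1024 * 207^2048 * 207^4096 = 9 (mod 340); answer 9
Part II: S1 = 9; w = -18; remainder = value at the root: 5*(-18)^4 - 9*(-18)^3 + 4*(-18)^2 + 6*(-18)^1 + 2 = (524880) + (52488) + (1296) + (-108) + (2) = 578558; answer 578558

578558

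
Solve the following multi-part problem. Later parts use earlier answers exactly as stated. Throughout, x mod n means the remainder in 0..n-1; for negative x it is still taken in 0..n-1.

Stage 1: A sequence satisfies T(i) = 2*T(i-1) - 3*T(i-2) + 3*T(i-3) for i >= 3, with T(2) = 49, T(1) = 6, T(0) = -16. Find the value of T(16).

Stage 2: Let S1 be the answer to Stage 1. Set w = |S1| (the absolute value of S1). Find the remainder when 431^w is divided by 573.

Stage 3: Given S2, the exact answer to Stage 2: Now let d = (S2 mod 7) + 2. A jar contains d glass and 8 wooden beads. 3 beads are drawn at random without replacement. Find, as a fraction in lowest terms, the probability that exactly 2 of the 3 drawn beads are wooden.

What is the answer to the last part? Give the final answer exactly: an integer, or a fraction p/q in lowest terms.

Stage 1: T(3) = 2*(49) - 3*(6) + 3*(-16) = 32; iterating: T(3)=32, T(4)=-65, T(5)=-79, T(6)=133, T(7)=308, T(8)=-20, T(9)=-565, T(10)=-146, T(11)=1343, T(12)=1429, T(13)=-1609, T(14)=-3476, T(15)=2162, T(16)=9925; answer 9925
Stage 2: S1 = 9925; w = 9925; squarings mod 573: 431^1=431, 431^2=109, 431^4=421, 431^8=184, 431^16=49, 431^32=109, 431^64=421, 431^128=184, 431^256=49, 431^512=109, 431^1024=421, 431^2048=184, 431^4096=49, 431^8192=109; 431^9925 = 431^1 * 431^4 * 431^64 * 431^128 * 431^512 * 431^1024 * 431^8192 = 383 (mod 573); answer 383
Stage 3: S2 = 383; d = 7; total draws C(15,3) = 455; favorable C(8,2)*C(7,1) = 196; P = 28/65; answer 28/65

28/65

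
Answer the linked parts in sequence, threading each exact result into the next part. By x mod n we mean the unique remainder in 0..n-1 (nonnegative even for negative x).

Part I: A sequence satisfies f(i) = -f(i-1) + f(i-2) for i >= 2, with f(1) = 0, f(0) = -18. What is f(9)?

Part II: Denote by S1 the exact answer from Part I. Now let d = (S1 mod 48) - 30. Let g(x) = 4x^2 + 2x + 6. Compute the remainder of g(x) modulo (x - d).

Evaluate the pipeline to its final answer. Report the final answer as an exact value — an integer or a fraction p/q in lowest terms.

Part I: f(2) = -1*(0) + 1*(-18) = -18; iterating: f(2)=-18, f(3)=18, f(4)=-36, f(5)=54, f(6)=-90, f(7)=144, f(8)=-234, f(9)=378; answer 378
Part II: S1 = 378; d = 12; remainder = value at the root: 4*(12)^2 + 2*(12)^1 + 6 = (576) + (24) + (6) = 606; answer 606

606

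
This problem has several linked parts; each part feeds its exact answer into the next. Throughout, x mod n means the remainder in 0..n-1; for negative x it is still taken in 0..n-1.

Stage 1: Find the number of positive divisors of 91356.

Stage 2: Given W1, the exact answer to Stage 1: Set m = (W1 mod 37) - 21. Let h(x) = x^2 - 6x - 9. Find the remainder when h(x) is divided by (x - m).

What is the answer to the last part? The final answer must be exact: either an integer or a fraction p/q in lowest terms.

Stage 1: 91356 = 2^2 * 3 * 23 * 331; number of divisors = (2+1) * (1+1) * (1+1) * (1+1) = 24; answer 24
Stage 2: W1 = 24; m = 3; remainder = value at the root: 1*(3)^2 - 6*(3)^1 - 9 = (9) + (-18) + (-9) = -18; answer -18

-18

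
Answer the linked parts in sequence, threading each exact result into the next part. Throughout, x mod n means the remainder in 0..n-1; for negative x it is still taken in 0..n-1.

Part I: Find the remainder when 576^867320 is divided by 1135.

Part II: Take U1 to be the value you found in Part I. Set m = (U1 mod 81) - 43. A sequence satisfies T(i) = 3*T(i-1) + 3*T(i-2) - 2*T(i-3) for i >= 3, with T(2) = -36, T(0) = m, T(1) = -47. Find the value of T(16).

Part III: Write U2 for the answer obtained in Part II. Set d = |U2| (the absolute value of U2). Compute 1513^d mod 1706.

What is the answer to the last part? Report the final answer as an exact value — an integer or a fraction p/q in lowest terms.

1273

Part I: squarings mod 1135: 576^1=576, 576^2=356, 576^4=751, 576^8=1041, 576^16=891, 576^32=516, 576^64=666, 576^128=906, 576^256=231, 576^512=16, 576^1024=256, 576^2048=841, 576^4096=176, 576^8192=331, 576^16384=601, 576^32768=271, 576^65536=801, 576^131072=326, 576^262144=721, 576^524288=11; 576^867320 = 576^8 * 576^16 * 576^32 * 576^64 * 576^128 * 576^256 * 576^512 * 576^2048 * 576^4096 * 576^8192 * 576^65536 * 576^262144 * 576^524288 = 446 (mod 1135); answer 446
Part II: U1 = 446; m = -2; T(3) = 3*(-36) + 3*(-47) - 2*(-2) = -245; iterating: T(3)=-245, T(4)=-749, T(5)=-2910, T(6)=-10487, T(7)=-38693, T(8)=-141720, T(9)=-520265, T(10)=-1908569, T(11)=-7003062, T(12)=-25694363, T(13)=-94275137, T(14)=-345902376, T(15)=-1269143813, T(16)=-4656588293; answer -4656588293
Part III: U2 = -4656588293; d = 4656588293; squarings mod 1706: 1513^1=1513, 1513^2=1423, 1513^4=1613, 1513^8=119, 1513^16=513, 1513^32=445, 1513^64=129, 1513^128=1287, 1513^256=1549, 1513^512=765, 1513^1024=67, 1513^2048=1077, 1513^4096=1555, 1513^8192=623, 1513^16384=867, 1513^32768=1049, 1513^65536=31, 1513^131072=961, 1513^262144=575, 1513^524288=1367, 1513^1048576=619, 1513^2097152=1017, 1513^4194304=453, 1513^8388608=489, 1513^16777216=281, 1513^33554432=485, 1513^67108864=1503, 1513^134217728=265, 1513^268435456=279, 1513^536870912=1071, 1513^1073741824=609, 1513^2147483648=679, 1513^4294967296=421; 1513^4656588293 = 1513^1 * 1513^4 * 1513^512 * 1513^1024 * 1513^8192 * 1513^16384 * 1513^32768 * 1513^65536 * 1513^262144 * 1513^524288 * 1513^8388608 * 1513^16777216 * 1513^67108864 * 1513^268435456 * 1513^4294967296 = 1273 (mod 1706); answer 1273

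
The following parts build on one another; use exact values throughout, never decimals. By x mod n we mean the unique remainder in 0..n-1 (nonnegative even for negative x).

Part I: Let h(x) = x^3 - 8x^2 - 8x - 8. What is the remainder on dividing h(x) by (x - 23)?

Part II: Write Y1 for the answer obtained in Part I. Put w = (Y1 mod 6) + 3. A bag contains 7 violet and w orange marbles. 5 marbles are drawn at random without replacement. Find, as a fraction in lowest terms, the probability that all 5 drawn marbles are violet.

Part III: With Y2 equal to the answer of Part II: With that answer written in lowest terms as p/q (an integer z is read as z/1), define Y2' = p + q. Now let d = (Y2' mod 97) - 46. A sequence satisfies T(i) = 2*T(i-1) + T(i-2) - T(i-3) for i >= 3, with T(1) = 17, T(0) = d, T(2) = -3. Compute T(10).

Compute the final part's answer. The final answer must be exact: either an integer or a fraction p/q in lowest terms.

Part I: remainder = value at the root: 1*(23)^3 - 8*(23)^2 - 8*(23)^1 - 8 = (12167) + (-4232) + (-184) + (-8) = 7743; answer 7743
Part II: Y1 = 7743; w = 6; total draws C(13,5) = 1287; favorable C(7,5) = 21; P = 7/429; answer 7/429
Part III: Y2 = 7/429; threaded value p + q = 436; d = 2; T(3) = 2*(-3) + 1*(17) - 1*(2) = 9; iterating: T(3)=9, T(4)=-2, T(5)=8, T(6)=5, T(7)=20, T(8)=37, T(9)=89, T(10)=195; answer 195

195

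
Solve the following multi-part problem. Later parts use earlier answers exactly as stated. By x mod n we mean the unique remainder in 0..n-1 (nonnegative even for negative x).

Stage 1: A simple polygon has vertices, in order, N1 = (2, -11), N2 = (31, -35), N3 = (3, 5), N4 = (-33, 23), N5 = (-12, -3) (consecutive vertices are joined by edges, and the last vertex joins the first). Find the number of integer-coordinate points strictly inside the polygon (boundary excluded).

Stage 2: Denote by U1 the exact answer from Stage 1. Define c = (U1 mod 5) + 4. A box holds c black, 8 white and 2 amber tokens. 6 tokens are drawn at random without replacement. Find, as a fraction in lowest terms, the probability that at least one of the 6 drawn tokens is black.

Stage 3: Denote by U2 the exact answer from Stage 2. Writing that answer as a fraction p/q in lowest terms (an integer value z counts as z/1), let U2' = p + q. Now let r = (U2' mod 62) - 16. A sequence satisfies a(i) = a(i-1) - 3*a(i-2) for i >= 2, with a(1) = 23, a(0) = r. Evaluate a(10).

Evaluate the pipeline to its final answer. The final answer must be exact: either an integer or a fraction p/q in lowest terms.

Stage 1: cross terms: (2*-35 - 31*-11)=271, (31*5 - 3*-35)=260, (3*23 - -33*5)=234, (-33*-3 - -12*23)=375, (-12*-11 - 2*-3)=138; twice the area = |1278| = 1278; area = 639; boundary points = 1 + 4 + 18 + 1 + 2 = 26; strictly interior points = area - boundary/2 + 1 = 627; answer 627
Stage 2: U1 = 627; c = 6; total draws C(16,6) = 8008; complement C(10,6) = 210; favorable 8008 - 210 = 7798; P = 557/572; answer 557/572
Stage 3: U2 = 557/572; threaded value p + q = 1129; r = -3; a(2) = 1*(23) - 3*(-3) = 32; iterating: a(2)=32, a(3)=-37, a(4)=-133, a(5)=-22, a(6)=377, a(7)=443, a(8)=-688, a(9)=-2017, a(10)=47; answer 47

47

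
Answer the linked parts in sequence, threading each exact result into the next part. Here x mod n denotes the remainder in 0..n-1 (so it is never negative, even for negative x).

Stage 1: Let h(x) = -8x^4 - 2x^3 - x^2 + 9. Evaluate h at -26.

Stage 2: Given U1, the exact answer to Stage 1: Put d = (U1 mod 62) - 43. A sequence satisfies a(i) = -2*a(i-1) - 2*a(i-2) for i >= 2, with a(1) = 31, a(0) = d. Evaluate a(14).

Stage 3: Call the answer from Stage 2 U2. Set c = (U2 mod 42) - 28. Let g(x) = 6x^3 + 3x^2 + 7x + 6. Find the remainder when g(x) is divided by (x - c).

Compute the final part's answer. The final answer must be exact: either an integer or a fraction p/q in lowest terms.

-81378

Stage 1: -8*(-26)^4 - 2*(-26)^3 - 1*(-26)^2 + 9 = (-3655808) + (35152) + (-676) + (9) = -3621323; answer -3621323
Stage 2: U1 = -3621323; d = -8; a(2) = -2*(31) - 2*(-8) = -46; iterating: a(2)=-46, a(3)=30, a(4)=32, a(5)=-124, a(6)=184, a(7)=-120, a(8)=-128, a(9)=496, a(10)=-736, a(11)=480, a(12)=512, a(13)=-1984, a(14)=2944; answer 2944
Stage 3: U2 = 2944; c = -24; remainder = value at the root: 6*(-24)^3 + 3*(-24)^2 + 7*(-24)^1 + 6 = (-82944) + (1728) + (-168) + (6) = -81378; answer -81378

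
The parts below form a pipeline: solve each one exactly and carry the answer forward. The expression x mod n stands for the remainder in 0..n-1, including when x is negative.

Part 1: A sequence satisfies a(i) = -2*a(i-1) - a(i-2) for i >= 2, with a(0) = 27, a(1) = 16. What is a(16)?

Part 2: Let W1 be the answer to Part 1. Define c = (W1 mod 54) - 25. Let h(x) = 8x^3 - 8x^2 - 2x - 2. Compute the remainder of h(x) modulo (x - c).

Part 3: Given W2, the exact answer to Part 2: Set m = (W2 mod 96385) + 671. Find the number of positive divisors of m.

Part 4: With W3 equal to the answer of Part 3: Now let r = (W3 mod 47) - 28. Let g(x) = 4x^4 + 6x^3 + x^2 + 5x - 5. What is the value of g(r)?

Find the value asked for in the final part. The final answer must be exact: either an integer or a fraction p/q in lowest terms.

Part 1: a(2) = -2*(16) - 1*(27) = -59; iterating: a(2)=-59, a(3)=102, a(4)=-145, a(5)=188, a(6)=-231, a(7)=274, a(8)=-317, a(9)=360, a(10)=-403, a(11)=446, a(12)=-489, a(13)=532, a(14)=-575, a(15)=618, a(16)=-661; answer -661
Part 2: W1 = -661; c = 16; remainder = value at the root: 8*(16)^3 - 8*(16)^2 - 2*(16)^1 - 2 = (32768) + (-2048) + (-32) + (-2) = 30686; answer 30686
Part 3: W2 = 30686; m = 31357; 31357 is prime, so its only divisors are 1 and 31357; count = 2; answer 2
Part 4: W3 = 2; r = -26; 4*(-26)^4 + 6*(-26)^3 + 1*(-26)^2 + 5*(-26)^1 - 5 = (1827904) + (-105456) + (676) + (-130) + (-5) = 1722989; answer 1722989

1722989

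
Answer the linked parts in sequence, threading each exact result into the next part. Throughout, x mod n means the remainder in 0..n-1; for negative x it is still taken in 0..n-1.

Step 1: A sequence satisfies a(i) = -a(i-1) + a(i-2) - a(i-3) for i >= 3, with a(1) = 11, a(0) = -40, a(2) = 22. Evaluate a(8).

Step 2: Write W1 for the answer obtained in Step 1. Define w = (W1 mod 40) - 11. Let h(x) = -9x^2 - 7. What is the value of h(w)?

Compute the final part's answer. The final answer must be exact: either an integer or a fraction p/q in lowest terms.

Step 1: a(3) = -1*(22) + 1*(11) - 1*(-40) = 29; iterating: a(3)=29, a(4)=-18, a(5)=25, a(6)=-72, a(7)=115, a(8)=-212; answer -212
Step 2: W1 = -212; w = 17; -9*(17)^2 - 7 = (-2601) + (-7) = -2608; answer -2608

-2608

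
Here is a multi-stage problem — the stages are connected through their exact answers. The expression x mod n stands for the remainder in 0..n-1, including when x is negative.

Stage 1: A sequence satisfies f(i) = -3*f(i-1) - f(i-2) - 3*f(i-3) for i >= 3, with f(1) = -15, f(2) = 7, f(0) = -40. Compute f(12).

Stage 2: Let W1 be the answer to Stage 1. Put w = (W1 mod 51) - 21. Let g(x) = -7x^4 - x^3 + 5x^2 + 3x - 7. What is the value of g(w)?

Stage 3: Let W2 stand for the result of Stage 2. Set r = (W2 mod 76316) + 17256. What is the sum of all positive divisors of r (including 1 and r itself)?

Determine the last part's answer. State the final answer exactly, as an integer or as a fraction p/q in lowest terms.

Stage 1: f(3) = -3*(7) - 1*(-15) - 3*(-40) = 114; iterating: f(3)=114, f(4)=-304, f(5)=777, f(6)=-2369, f(7)=7242, f(8)=-21688, f(9)=64929, f(10)=-194825, f(11)=584610, f(12)=-1753792; answer -1753792
Stage 2: W1 = -1753792; w = 26; -7*(26)^4 - 1*(26)^3 + 5*(26)^2 + 3*(26)^1 - 7 = (-3198832) + (-17576) + (3380) + (78) + (-7) = -3212957; answer -3212957
Stage 3: W2 = -3212957; r = 85887; 85887 = 3^3 * 3181; sigma = (1 + 3 + 9 + 27) * (1 + 3181) = 40 * 3182 = 127280; answer 127280

127280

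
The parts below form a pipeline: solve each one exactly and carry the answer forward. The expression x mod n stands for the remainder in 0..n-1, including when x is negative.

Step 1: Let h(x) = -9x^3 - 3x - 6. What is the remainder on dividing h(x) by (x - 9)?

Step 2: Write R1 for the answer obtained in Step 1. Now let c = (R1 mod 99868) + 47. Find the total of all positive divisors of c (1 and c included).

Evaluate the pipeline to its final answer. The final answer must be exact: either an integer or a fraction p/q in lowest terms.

134810

Step 1: remainder = value at the root: -9*(9)^3 - 3*(9)^1 - 6 = (-6561) + (-27) + (-6) = -6594; answer -6594
Step 2: R1 = -6594; c = 93321; 93321 = 3^2 * 10369; sigma = (1 + 3 + 9) * (1 + 10369) = 13 * 10370 = 134810; answer 134810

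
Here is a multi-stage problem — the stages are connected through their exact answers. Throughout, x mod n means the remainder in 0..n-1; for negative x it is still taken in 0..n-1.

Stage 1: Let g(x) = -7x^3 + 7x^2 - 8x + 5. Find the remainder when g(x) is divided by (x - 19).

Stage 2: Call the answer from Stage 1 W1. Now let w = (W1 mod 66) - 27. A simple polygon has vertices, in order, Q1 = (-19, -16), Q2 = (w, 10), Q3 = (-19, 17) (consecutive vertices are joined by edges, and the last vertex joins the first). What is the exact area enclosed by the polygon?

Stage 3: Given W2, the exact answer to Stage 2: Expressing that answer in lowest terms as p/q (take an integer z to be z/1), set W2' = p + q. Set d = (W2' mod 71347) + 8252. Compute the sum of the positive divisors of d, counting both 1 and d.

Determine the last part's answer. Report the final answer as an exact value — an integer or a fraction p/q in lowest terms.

Stage 1: remainder = value at the root: -7*(19)^3 + 7*(19)^2 - 8*(19)^1 + 5 = (-48013) + (2527) + (-152) + (5) = -45633; answer -45633
Stage 2: W1 = -45633; w = 12; cross terms: (-19*10 - 12*-16)=2, (12*17 - -19*10)=394, (-19*-16 - -19*17)=627; twice the area = |1023| = 1023; area = 1023/2; answer 1023/2
Stage 3: W2 = 1023/2; threaded value p + q = 1025; d = 9277; 9277 is prime, so its only divisors are 1 and 9277; sigma = 1 + 9277 = 9278; answer 9278

9278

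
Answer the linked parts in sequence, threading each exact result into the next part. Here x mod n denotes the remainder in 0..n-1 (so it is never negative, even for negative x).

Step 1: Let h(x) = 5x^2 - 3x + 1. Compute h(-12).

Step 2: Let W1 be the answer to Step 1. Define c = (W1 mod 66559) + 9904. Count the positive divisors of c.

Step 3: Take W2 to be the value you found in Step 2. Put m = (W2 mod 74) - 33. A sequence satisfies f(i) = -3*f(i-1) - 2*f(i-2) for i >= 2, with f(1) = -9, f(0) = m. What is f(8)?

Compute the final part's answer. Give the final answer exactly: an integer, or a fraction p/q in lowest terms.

9661

Step 1: 5*(-12)^2 - 3*(-12)^1 + 1 = (720) + (36) + (1) = 757; answer 757
Step 2: W1 = 757; c = 10661; 10661 = 7 * 1523; number of divisors = (1+1) * (1+1) = 4; answer 4
Step 3: W2 = 4; m = -29; f(2) = -3*(-9) - 2*(-29) = 85; iterating: f(2)=85, f(3)=-237, f(4)=541, f(5)=-1149, f(6)=2365, f(7)=-4797, f(8)=9661; answer 9661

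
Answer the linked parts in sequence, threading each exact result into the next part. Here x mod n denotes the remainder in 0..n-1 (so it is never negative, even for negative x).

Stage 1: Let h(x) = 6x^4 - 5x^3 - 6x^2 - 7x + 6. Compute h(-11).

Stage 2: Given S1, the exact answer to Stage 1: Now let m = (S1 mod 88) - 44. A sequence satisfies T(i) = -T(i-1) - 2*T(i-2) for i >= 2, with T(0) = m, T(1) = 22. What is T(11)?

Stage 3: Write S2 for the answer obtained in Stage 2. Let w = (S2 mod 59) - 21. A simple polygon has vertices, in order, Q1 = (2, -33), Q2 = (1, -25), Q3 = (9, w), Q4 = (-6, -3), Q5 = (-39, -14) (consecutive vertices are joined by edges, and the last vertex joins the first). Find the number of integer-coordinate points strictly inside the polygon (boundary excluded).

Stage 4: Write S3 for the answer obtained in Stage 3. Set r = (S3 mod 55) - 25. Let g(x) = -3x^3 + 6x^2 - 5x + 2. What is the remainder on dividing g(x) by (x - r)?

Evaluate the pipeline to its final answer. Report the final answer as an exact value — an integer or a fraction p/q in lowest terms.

Stage 1: 6*(-11)^4 - 5*(-11)^3 - 6*(-11)^2 - 7*(-11)^1 + 6 = (87846) + (6655) + (-726) + (77) + (6) = 93858; answer 93858
Stage 2: S1 = 93858; m = 6; T(2) = -1*(22) - 2*(6) = -34; iterating: T(2)=-34, T(3)=-10, T(4)=78, T(5)=-58, T(6)=-98, T(7)=214, T(8)=-18, T(9)=-410, T(10)=446, T(11)=374; answer 374
Stage 3: S2 = 374; w = -1; cross terms: (2*-25 - 1*-33)=-17, (1*-1 - 9*-25)=224, (9*-3 - -6*-1)=-33, (-6*-14 - -39*-3)=-33, (-39*-33 - 2*-14)=1315; twice the area = |1456| = 1456; area = 728; boundary points = 1 + 8 + 1 + 11 + 1 = 22; strictly interior points = area - boundary/2 + 1 = 718; answer 718
Stage 4: S3 = 718; r = -22; remainder = value at the root: -3*(-22)^3 + 6*(-22)^2 - 5*(-22)^1 + 2 = (31944) + (2904) + (110) + (2) = 34960; answer 34960

34960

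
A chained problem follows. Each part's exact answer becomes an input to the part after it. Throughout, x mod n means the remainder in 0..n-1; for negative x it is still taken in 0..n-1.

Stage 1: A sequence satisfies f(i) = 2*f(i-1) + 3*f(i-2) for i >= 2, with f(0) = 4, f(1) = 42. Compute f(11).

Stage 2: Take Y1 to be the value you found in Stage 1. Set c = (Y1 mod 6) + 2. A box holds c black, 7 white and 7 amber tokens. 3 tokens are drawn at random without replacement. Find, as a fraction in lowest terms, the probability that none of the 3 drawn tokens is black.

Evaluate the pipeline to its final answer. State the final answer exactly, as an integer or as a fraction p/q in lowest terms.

Stage 1: f(2) = 2*(42) + 3*(4) = 96; iterating: f(2)=96, f(3)=318, f(4)=924, f(5)=2802, f(6)=8376, f(7)=25158, f(8)=75444, f(9)=226362, f(10)=679056, f(11)=2037198; answer 2037198
Stage 2: Y1 = 2037198; c = 2; total draws C(16,3) = 560; favorable C(14,3) = 364; P = 13/20; answer 13/20

13/20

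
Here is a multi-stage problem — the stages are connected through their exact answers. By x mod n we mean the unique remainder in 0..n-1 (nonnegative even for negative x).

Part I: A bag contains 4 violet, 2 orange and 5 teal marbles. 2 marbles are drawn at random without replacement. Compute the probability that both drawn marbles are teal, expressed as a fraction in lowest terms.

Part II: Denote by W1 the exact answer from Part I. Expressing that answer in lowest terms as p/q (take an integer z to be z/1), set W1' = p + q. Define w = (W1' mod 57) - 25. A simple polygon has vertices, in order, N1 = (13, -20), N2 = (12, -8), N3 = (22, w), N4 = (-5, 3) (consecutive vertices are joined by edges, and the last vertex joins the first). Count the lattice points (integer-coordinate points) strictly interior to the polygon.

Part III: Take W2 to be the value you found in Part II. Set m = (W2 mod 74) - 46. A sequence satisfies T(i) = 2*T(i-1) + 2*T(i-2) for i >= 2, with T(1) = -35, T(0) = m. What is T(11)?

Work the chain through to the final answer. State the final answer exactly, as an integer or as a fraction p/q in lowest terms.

-706400

Part I: total draws C(11,2) = 55; favorable C(5,2) = 10; P = 2/11; answer 2/11
Part II: W1 = 2/11; threaded value p + q = 13; w = -12; cross terms: (13*-8 - 12*-20)=136, (12*-12 - 22*-8)=32, (22*3 - -5*-12)=6, (-5*-20 - 13*3)=61; twice the area = |235| = 235; area = 235/2; boundary points = 1 + 2 + 3 + 1 = 7; strictly interior points = area - boundary/2 + 1 = 115; answer 115
Part III: W2 = 115; m = -5; T(2) = 2*(-35) + 2*(-5) = -80; iterating: T(2)=-80, T(3)=-230, T(4)=-620, T(5)=-1700, T(6)=-4640, T(7)=-12680, T(8)=-34640, T(9)=-94640, T(10)=-258560, T(11)=-706400; answer -706400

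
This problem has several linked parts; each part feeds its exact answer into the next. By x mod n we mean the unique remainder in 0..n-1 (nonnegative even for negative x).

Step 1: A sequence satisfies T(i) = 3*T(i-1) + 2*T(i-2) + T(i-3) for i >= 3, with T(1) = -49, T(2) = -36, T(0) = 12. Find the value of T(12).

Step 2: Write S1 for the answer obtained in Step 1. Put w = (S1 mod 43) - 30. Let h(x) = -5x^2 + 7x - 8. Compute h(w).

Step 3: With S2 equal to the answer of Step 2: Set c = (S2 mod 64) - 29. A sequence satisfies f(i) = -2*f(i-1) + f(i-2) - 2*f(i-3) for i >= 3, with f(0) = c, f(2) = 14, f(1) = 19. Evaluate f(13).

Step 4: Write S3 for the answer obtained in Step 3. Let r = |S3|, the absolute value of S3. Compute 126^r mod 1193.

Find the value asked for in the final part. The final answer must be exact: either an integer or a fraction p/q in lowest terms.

34

Step 1: T(3) = 3*(-36) + 2*(-49) + 1*(12) = -194; iterating: T(3)=-194, T(4)=-703, T(5)=-2533, T(6)=-9199, T(7)=-33366, T(8)=-121029, T(9)=-439018, T(10)=-1592478, T(11)=-5776499, T(12)=-20953471; answer -20953471
Step 2: S1 = -20953471; w = 12; -5*(12)^2 + 7*(12)^1 - 8 = (-720) + (84) + (-8) = -644; answer -644
Step 3: S2 = -644; c = 31; f(3) = -2*(14) + 1*(19) - 2*(31) = -71; iterating: f(3)=-71, f(4)=118, f(5)=-335, f(6)=930, f(7)=-2431, f(8)=6462, f(9)=-17215, f(10)=45754, f(11)=-121647, f(12)=323478, f(13)=-860111; answer -860111
Step 4: S3 = -860111; r = 860111; squarings mod 1193: 126^1=126, 126^2=367, 126^4=1073, 126^8=84, 126^16=1091, 126^32=860, 126^64=1133, 126^128=21, 126^256=441, 126^512=22, 126^1024=484, 126^2048=428, 126^4096=655, 126^8192=738, 126^16384=636, 126^32768=69, 126^65536=1182, 126^131072=121, 126^262144=325, 126^524288=641; 126^860111 = 126^1 * 126^2 * 126^4 * 126^8 * 126^64 * 126^128 * 126^256 * 126^512 * 126^1024 * 126^2048 * 126^4096 * 126^65536 * 126^262144 * 126^524288 = 34 (mod 1193); answer 34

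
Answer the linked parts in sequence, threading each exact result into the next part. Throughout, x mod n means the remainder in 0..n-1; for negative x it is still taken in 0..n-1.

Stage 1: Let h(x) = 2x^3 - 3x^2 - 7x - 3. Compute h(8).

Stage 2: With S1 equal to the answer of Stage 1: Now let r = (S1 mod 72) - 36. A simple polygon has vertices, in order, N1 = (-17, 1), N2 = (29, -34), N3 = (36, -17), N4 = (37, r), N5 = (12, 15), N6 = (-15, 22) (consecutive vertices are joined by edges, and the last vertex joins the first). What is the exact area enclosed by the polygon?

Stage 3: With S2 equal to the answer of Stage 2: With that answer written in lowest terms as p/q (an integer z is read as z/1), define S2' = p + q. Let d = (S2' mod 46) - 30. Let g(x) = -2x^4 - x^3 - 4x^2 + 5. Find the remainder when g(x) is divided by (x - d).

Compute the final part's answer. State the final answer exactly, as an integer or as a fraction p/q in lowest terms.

Stage 1: 2*(8)^3 - 3*(8)^2 - 7*(8)^1 - 3 = (1024) + (-192) + (-56) + (-3) = 773; answer 773
Stage 2: S1 = 773; r = 17; cross terms: (-17*-34 - 29*1)=549, (29*-17 - 36*-34)=731, (36*17 - 37*-17)=1241, (37*15 - 12*17)=351, (12*22 - -15*15)=489, (-15*1 - -17*22)=359; twice the area = |3720| = 3720; area = 1860; answer 1860
Stage 3: S2 = 1860; threaded value p + q = 1861; d = -9; remainder = value at the root: -2*(-9)^4 - 1*(-9)^3 - 4*(-9)^2 + 5 = (-13122) + (729) + (-324) + (5) = -12712; answer -12712

-12712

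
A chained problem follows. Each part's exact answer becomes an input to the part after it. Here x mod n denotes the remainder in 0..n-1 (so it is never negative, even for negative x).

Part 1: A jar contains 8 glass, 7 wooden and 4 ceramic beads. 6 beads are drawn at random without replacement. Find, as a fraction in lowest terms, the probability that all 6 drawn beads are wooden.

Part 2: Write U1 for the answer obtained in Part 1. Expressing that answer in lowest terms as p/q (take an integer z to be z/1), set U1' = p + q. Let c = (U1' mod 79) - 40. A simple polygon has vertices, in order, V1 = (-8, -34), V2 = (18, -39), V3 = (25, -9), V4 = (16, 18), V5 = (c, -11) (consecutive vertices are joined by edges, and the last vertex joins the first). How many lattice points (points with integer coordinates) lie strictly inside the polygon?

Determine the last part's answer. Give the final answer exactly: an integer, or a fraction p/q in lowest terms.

Part 1: total draws C(19,6) = 27132; favorable C(7,6) = 7; P = 1/3876; answer 1/3876
Part 2: U1 = 1/3876; threaded value p + q = 3877; c = -34; cross terms: (-8*-39 - 18*-34)=924, (18*-9 - 25*-39)=813, (25*18 - 16*-9)=594, (16*-11 - -34*18)=436, (-34*-34 - -8*-11)=1068; twice the area = |3835| = 3835; area = 3835/2; boundary points = 1 + 1 + 9 + 1 + 1 = 13; strictly interior points = area - boundary/2 + 1 = 1912; answer 1912

1912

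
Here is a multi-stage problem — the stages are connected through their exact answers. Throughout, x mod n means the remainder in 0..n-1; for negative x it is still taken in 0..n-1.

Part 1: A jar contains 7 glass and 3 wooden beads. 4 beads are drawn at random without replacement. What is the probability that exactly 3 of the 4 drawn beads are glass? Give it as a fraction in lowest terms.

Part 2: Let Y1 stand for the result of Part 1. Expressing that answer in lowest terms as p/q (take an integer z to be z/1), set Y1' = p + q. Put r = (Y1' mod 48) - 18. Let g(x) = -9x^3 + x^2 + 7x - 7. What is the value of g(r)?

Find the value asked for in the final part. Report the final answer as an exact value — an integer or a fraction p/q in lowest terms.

Part 1: total draws C(10,4) = 210; favorable C(7,3)*C(3,1) = 105; P = 1/2; answer 1/2
Part 2: Y1 = 1/2; threaded value p + q = 3; r = -15; -9*(-15)^3 + 1*(-15)^2 + 7*(-15)^1 - 7 = (30375) + (225) + (-105) + (-7) = 30488; answer 30488

30488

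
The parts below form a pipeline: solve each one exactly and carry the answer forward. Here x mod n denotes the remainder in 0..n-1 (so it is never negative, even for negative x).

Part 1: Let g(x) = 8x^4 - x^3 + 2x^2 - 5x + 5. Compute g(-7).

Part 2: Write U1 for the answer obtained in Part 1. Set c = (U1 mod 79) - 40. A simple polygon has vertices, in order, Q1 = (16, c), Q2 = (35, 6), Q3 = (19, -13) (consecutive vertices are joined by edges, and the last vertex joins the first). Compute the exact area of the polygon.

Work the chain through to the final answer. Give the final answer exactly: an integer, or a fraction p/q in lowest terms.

Part 1: 8*(-7)^4 - 1*(-7)^3 + 2*(-7)^2 - 5*(-7)^1 + 5 = (19208) + (343) + (98) + (35) + (5) = 19689; answer 19689
Part 2: U1 = 19689; c = -22; cross terms: (16*6 - 35*-22)=866, (35*-13 - 19*6)=-569, (19*-22 - 16*-13)=-210; twice the area = |87| = 87; area = 87/2; answer 87/2

87/2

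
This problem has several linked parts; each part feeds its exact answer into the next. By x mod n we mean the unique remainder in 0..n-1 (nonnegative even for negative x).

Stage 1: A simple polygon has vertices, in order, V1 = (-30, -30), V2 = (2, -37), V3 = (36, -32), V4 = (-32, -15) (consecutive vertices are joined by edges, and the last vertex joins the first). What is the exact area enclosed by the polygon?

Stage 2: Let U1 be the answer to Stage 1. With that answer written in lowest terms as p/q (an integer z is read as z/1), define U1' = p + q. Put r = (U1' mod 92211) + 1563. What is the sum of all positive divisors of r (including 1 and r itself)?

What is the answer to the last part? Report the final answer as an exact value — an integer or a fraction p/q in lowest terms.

Stage 1: cross terms: (-30*-37 - 2*-30)=1170, (2*-32 - 36*-37)=1268, (36*-15 - -32*-32)=-1564, (-32*-30 - -30*-15)=510; twice the area = |1384| = 1384; area = 692; answer 692
Stage 2: U1 = 692; threaded value p + q = 693; r = 2256; 2256 = 2^4 * 3 * 47; sigma = (1 + 2 + 4 + 8 + 16) * (1 + 3) * (1 + 47) = 31 * 4 * 48 = 5952; answer 5952

5952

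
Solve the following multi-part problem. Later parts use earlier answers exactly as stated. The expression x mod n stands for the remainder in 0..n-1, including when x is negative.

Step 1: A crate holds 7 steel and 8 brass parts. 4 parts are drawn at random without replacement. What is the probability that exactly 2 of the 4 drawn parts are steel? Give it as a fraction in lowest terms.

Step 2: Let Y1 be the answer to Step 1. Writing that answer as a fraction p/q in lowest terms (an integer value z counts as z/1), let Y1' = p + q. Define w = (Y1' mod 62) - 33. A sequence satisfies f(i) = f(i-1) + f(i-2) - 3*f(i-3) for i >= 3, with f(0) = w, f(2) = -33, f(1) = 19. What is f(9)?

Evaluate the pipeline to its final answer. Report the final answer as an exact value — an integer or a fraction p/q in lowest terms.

595

Step 1: total draws C(15,4) = 1365; favorable C(7,2)*C(8,2) = 588; P = 28/65; answer 28/65
Step 2: Y1 = 28/65; threaded value p + q = 93; w = -2; f(3) = 1*(-33) + 1*(19) - 3*(-2) = -8; iterating: f(3)=-8, f(4)=-98, f(5)=-7, f(6)=-81, f(7)=206, f(8)=146, f(9)=595; answer 595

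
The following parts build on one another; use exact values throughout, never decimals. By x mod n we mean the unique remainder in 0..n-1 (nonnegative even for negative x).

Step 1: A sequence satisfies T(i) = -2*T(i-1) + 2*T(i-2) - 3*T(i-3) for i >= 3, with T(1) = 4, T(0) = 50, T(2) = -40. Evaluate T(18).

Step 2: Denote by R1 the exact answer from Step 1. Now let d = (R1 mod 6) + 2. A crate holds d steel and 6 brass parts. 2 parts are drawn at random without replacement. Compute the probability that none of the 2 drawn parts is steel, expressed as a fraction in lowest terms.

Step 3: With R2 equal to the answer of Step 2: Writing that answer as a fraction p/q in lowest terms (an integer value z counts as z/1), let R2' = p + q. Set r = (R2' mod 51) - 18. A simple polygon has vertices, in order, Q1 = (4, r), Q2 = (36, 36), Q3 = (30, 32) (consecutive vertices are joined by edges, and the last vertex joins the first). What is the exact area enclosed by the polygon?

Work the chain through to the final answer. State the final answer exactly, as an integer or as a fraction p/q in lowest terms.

86

Step 1: T(3) = -2*(-40) + 2*(4) - 3*(50) = -62; iterating: T(3)=-62, T(4)=32, T(5)=-68, T(6)=386, T(7)=-1004, T(8)=2984, T(9)=-9134, T(10)=27248, T(11)=-81716, T(12)=245330, T(13)=-735836, T(14)=2207480, T(15)=-6622622, T(16)=19867712, T(17)=-59603108, T(18)=178809506; answer 178809506
Step 2: R1 = 178809506; d = 4; total draws C(10,2) = 45; favorable C(6,2) = 15; P = 1/3; answer 1/3
Step 3: R2 = 1/3; threaded value p + q = 4; r = -14; cross terms: (4*36 - 36*-14)=648, (36*32 - 30*36)=72, (30*-14 - 4*32)=-548; twice the area = |172| = 172; area = 86; answer 86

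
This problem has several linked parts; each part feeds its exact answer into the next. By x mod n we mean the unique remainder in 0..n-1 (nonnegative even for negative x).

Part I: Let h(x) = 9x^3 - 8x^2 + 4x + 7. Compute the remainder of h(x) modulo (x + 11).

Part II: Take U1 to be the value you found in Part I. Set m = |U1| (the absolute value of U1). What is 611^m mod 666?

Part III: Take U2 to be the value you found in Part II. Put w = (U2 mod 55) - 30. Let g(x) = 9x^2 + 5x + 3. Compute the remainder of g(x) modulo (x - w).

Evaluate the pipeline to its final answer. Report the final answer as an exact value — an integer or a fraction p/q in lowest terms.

3009

Part I: remainder = value at the root: 9*(-11)^3 - 8*(-11)^2 + 4*(-11)^1 + 7 = (-11979) + (-968) + (-44) + (7) = -12984; answer -12984
Part II: U1 = -12984; m = 12984; squarings mod 666: 611^1=611, 611^2=361, 611^4=451, 611^8=271, 611^16=181, 611^32=127, 611^64=145, 611^128=379, 611^256=451, 611^512=271, 611^1024=181, 611^2048=127, 611^4096=145, 611^8192=379; 611^12984 = 611^8 * 611^16 * 611^32 * 611^128 * 611^512 * 611^4096 * 611^8192 = 433 (mod 666); answer 433
Part III: U2 = 433; w = 18; remainder = value at the root: 9*(18)^2 + 5*(18)^1 + 3 = (2916) + (90) + (3) = 3009; answer 3009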